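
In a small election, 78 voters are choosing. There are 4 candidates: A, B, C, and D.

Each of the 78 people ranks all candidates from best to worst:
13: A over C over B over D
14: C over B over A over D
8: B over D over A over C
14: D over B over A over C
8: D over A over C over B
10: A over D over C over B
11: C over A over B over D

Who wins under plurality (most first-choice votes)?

First-place votes: A 23, B 8, C 25, D 22.

C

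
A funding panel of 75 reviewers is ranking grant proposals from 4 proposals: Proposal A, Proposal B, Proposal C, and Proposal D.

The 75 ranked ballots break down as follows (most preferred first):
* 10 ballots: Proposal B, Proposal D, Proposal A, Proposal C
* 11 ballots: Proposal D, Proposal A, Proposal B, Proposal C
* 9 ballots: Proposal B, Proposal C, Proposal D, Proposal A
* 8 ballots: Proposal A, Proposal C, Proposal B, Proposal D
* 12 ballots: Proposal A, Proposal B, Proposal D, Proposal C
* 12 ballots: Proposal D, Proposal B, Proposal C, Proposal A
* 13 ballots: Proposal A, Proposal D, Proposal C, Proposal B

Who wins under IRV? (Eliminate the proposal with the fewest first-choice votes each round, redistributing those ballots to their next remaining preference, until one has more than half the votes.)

Proposal D

Round 1: Proposal A 33, Proposal B 19, Proposal C 0, Proposal D 23. Proposal C eliminated.
Round 2: Proposal A 33, Proposal B 19, Proposal D 23. Proposal B eliminated.
Round 3: Proposal A 33, Proposal D 42. Proposal D has a majority (≥38).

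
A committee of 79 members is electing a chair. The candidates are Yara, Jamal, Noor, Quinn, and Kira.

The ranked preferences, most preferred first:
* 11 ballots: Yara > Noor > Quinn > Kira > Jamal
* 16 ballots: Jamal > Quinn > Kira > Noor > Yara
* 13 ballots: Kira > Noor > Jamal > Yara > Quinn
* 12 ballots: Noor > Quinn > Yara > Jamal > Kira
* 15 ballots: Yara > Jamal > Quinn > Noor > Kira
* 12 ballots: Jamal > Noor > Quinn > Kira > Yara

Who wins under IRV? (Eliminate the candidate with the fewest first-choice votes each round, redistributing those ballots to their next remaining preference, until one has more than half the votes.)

Round 1: Yara 26, Jamal 28, Noor 12, Quinn 0, Kira 13. Quinn eliminated.
Round 2: Yara 26, Jamal 28, Noor 12, Kira 13. Noor eliminated.
Round 3: Yara 38, Jamal 28, Kira 13. Kira eliminated.
Round 4: Yara 38, Jamal 41. Jamal has a majority (≥40).

Jamal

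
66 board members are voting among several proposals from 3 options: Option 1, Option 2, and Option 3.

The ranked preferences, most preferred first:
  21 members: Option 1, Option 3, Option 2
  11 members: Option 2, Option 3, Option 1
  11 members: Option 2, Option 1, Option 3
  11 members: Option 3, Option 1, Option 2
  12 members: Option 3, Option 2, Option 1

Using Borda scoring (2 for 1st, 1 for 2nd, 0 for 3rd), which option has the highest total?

Option 1: 21×2 + 11×0 + 11×1 + 11×1 + 12×0 = 64
Option 2: 21×0 + 11×2 + 11×2 + 11×0 + 12×1 = 56
Option 3: 21×1 + 11×1 + 11×0 + 11×2 + 12×2 = 78

Option 3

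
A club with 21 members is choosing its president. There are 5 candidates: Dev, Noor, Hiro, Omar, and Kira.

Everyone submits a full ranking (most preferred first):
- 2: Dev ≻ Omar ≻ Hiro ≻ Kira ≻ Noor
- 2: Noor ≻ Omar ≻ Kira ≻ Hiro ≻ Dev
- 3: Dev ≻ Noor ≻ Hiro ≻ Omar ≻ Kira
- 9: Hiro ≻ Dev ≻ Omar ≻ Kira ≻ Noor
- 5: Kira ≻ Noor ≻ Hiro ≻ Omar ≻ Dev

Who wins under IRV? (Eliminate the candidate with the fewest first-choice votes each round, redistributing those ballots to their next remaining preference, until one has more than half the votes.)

Round 1: Dev 5, Noor 2, Hiro 9, Omar 0, Kira 5. Omar eliminated.
Round 2: Dev 5, Noor 2, Hiro 9, Kira 5. Noor eliminated.
Round 3: Dev 5, Hiro 9, Kira 7. Dev eliminated.
Round 4: Hiro 14, Kira 7. Hiro has a majority (≥11).

Hiro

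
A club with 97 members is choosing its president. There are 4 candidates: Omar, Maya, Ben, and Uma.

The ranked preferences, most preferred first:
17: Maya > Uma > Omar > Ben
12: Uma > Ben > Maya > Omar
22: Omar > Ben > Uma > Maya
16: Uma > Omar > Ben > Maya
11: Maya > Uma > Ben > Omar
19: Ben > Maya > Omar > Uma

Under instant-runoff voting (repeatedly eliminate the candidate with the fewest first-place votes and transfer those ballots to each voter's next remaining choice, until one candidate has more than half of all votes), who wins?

Round 1: Omar 22, Maya 28, Ben 19, Uma 28. Ben eliminated.
Round 2: Omar 22, Maya 47, Uma 28. Omar eliminated.
Round 3: Maya 47, Uma 50. Uma has a majority (≥49).

Uma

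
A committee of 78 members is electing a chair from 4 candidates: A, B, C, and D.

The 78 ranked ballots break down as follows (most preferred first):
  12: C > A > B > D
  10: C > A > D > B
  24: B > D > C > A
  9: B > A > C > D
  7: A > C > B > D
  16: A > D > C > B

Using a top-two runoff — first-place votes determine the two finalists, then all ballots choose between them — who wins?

Round 1 first-place votes: A 23, B 33, C 22, D 0. B and A advance.
Runoff: B is ranked above A on 33 ballots, A above B on 45.

A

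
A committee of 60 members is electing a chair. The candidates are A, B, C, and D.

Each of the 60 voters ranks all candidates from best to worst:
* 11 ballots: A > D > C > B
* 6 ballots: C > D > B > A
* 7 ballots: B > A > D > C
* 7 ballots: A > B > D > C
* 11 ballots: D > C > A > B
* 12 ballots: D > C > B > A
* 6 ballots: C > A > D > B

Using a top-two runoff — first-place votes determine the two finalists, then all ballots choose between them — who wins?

A

Round 1 first-place votes: A 18, B 7, C 12, D 23. D and A advance.
Runoff: D is ranked above A on 29 ballots, A above D on 31.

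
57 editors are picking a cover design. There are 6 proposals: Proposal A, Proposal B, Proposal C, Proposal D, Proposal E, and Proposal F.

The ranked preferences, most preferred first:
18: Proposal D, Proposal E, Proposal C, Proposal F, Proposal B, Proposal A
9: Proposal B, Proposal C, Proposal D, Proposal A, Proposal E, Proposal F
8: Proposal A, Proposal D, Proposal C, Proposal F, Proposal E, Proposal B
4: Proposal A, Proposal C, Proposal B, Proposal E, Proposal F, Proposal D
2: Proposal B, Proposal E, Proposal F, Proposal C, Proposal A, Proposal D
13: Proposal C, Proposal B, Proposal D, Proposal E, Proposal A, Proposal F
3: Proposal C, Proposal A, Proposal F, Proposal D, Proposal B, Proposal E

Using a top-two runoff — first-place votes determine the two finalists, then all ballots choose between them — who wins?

Round 1 first-place votes: Proposal A 12, Proposal B 11, Proposal C 16, Proposal D 18, Proposal E 0, Proposal F 0. Proposal D and Proposal C advance.
Runoff: Proposal D is ranked above Proposal C on 26 ballots, Proposal C above Proposal D on 31.

Proposal C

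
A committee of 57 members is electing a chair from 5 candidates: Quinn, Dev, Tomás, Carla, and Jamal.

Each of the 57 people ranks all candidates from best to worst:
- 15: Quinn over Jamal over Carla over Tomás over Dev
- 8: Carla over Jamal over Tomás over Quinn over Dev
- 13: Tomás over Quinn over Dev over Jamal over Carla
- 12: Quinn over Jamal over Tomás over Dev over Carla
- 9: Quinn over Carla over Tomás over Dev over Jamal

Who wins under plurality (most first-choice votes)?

Quinn

First-place votes: Quinn 36, Dev 0, Tomás 13, Carla 8, Jamal 0.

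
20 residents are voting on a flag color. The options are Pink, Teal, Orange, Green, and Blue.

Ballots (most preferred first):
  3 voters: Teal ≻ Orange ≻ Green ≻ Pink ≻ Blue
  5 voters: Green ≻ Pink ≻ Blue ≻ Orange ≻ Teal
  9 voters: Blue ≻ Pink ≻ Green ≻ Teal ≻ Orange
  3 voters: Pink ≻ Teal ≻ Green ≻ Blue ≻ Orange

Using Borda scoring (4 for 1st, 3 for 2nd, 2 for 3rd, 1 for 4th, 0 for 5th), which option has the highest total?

Pink: 3×1 + 5×3 + 9×3 + 3×4 = 57
Teal: 3×4 + 5×0 + 9×1 + 3×3 = 30
Orange: 3×3 + 5×1 + 9×0 + 3×0 = 14
Green: 3×2 + 5×4 + 9×2 + 3×2 = 50
Blue: 3×0 + 5×2 + 9×4 + 3×1 = 49

Pink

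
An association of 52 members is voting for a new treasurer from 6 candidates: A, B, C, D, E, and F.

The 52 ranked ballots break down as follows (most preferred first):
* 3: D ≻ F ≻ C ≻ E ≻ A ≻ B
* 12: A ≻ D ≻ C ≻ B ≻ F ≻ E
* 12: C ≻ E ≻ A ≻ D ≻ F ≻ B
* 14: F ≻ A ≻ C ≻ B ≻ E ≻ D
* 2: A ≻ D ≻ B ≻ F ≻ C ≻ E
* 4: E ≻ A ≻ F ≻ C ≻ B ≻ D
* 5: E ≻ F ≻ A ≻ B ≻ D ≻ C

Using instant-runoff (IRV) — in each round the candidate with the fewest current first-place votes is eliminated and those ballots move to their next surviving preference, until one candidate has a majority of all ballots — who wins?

A

Round 1: A 14, B 0, C 12, D 3, E 9, F 14. B eliminated.
Round 2: A 14, C 12, D 3, E 9, F 14. D eliminated.
Round 3: A 14, C 12, E 9, F 17. E eliminated.
Round 4: A 18, C 12, F 22. C eliminated.
Round 5: A 30, F 22. A has a majority (≥27).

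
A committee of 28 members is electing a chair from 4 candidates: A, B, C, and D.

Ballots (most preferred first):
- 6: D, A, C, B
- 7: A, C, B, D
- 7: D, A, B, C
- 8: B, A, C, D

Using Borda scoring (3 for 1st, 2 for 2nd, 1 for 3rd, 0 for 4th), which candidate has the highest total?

A

A: 6×2 + 7×3 + 7×2 + 8×2 = 63
B: 6×0 + 7×1 + 7×1 + 8×3 = 38
C: 6×1 + 7×2 + 7×0 + 8×1 = 28
D: 6×3 + 7×0 + 7×3 + 8×0 = 39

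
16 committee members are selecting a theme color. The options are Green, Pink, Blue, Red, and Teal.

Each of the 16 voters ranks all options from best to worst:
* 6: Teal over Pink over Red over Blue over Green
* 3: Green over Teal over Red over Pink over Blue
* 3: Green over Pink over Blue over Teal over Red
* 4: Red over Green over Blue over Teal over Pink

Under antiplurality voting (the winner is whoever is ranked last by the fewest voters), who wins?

Teal

Last-place votes: Green 6, Pink 4, Blue 3, Red 3, Teal 0.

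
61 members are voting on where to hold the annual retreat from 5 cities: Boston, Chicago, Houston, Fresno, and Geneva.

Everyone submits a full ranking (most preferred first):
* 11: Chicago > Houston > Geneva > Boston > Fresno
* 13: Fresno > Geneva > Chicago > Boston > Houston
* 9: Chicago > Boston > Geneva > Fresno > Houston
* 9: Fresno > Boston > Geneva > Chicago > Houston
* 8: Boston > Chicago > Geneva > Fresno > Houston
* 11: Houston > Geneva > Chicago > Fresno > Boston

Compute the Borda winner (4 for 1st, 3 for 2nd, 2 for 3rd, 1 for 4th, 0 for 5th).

Chicago

Boston: 11×1 + 13×1 + 9×3 + 9×3 + 8×4 + 11×0 = 110
Chicago: 11×4 + 13×2 + 9×4 + 9×1 + 8×3 + 11×2 = 161
Houston: 11×3 + 13×0 + 9×0 + 9×0 + 8×0 + 11×4 = 77
Fresno: 11×0 + 13×4 + 9×1 + 9×4 + 8×1 + 11×1 = 116
Geneva: 11×2 + 13×3 + 9×2 + 9×2 + 8×2 + 11×3 = 146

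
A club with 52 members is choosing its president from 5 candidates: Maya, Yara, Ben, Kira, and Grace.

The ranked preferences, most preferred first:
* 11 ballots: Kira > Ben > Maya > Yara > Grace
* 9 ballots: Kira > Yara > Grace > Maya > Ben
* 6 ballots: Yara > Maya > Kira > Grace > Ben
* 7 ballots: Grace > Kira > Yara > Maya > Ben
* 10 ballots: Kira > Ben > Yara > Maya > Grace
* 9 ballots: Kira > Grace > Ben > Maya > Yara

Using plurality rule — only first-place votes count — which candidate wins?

Kira

First-place votes: Maya 0, Yara 6, Ben 0, Kira 39, Grace 7.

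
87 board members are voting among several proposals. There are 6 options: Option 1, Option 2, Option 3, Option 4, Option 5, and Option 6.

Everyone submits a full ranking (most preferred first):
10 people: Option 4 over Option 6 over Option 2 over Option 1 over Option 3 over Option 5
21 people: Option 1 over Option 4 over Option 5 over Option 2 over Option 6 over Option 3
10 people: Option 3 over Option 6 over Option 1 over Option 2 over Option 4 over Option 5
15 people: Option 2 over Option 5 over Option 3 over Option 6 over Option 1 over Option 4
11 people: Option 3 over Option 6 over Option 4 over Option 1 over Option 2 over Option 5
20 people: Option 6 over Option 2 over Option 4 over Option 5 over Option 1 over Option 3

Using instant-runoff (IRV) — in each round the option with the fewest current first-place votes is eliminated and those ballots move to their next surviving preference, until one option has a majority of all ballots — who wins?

Option 6

Round 1: Option 1 21, Option 2 15, Option 3 21, Option 4 10, Option 5 0, Option 6 20. Option 5 eliminated.
Round 2: Option 1 21, Option 2 15, Option 3 21, Option 4 10, Option 6 20. Option 4 eliminated.
Round 3: Option 1 21, Option 2 15, Option 3 21, Option 6 30. Option 2 eliminated.
Round 4: Option 1 21, Option 3 36, Option 6 30. Option 1 eliminated.
Round 5: Option 3 36, Option 6 51. Option 6 has a majority (≥44).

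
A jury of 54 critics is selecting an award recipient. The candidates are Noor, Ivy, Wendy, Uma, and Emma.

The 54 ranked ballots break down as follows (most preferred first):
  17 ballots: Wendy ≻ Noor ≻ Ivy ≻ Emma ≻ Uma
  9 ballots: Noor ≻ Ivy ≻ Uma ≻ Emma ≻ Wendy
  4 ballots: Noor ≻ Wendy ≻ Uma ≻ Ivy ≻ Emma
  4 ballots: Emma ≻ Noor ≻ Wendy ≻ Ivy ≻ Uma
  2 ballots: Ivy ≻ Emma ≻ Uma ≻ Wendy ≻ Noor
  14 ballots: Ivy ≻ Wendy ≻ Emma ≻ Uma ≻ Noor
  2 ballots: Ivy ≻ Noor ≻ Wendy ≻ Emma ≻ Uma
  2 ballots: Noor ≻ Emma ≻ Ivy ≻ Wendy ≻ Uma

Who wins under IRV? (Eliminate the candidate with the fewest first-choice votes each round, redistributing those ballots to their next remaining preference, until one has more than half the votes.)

Noor

Round 1: Noor 15, Ivy 18, Wendy 17, Uma 0, Emma 4. Uma eliminated.
Round 2: Noor 15, Ivy 18, Wendy 17, Emma 4. Emma eliminated.
Round 3: Noor 19, Ivy 18, Wendy 17. Wendy eliminated.
Round 4: Noor 36, Ivy 18. Noor has a majority (≥28).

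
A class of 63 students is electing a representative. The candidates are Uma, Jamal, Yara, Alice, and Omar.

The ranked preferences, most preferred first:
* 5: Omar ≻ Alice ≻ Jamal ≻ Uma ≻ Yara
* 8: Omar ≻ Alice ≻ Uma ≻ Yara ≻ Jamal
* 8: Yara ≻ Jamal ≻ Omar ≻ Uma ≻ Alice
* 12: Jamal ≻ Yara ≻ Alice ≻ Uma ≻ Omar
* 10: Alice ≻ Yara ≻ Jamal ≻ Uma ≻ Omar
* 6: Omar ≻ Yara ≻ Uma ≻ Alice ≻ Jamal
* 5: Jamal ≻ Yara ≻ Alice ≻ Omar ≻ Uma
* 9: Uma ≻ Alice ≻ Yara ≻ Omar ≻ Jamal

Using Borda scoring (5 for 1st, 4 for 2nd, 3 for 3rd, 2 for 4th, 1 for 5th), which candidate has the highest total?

Yara

Uma: 5×2 + 8×3 + 8×2 + 12×2 + 10×2 + 6×3 + 5×1 + 9×5 = 162
Jamal: 5×3 + 8×1 + 8×4 + 12×5 + 10×3 + 6×1 + 5×5 + 9×1 = 185
Yara: 5×1 + 8×2 + 8×5 + 12×4 + 10×4 + 6×4 + 5×4 + 9×3 = 220
Alice: 5×4 + 8×4 + 8×1 + 12×3 + 10×5 + 6×2 + 5×3 + 9×4 = 209
Omar: 5×5 + 8×5 + 8×3 + 12×1 + 10×1 + 6×5 + 5×2 + 9×2 = 169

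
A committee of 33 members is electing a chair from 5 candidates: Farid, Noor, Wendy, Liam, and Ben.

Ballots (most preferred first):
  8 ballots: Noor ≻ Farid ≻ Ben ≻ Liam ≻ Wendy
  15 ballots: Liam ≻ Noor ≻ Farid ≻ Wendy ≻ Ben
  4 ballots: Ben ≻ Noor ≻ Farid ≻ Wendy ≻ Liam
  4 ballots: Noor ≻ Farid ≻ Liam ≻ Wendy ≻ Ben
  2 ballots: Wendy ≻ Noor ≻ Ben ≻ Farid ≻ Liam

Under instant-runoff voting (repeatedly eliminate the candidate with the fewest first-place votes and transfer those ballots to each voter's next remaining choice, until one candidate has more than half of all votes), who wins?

Noor

Round 1: Farid 0, Noor 12, Wendy 2, Liam 15, Ben 4. Farid eliminated.
Round 2: Noor 12, Wendy 2, Liam 15, Ben 4. Wendy eliminated.
Round 3: Noor 14, Liam 15, Ben 4. Ben eliminated.
Round 4: Noor 18, Liam 15. Noor has a majority (≥17).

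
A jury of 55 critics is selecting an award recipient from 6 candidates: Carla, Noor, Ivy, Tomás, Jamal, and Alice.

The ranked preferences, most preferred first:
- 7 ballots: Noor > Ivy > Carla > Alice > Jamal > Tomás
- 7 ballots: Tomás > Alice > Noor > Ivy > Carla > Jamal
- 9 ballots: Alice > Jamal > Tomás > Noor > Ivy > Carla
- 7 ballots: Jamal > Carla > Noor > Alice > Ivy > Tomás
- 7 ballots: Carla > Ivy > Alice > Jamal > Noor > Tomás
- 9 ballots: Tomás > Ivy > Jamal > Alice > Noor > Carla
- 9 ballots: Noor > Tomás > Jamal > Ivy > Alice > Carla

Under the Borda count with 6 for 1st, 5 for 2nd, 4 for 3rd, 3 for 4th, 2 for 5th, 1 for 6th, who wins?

Noor

Carla: 7×4 + 7×2 + 9×1 + 7×5 + 7×6 + 9×1 + 9×1 = 146
Noor: 7×6 + 7×4 + 9×3 + 7×4 + 7×2 + 9×2 + 9×6 = 211
Ivy: 7×5 + 7×3 + 9×2 + 7×2 + 7×5 + 9×5 + 9×3 = 195
Tomás: 7×1 + 7×6 + 9×4 + 7×1 + 7×1 + 9×6 + 9×5 = 198
Jamal: 7×2 + 7×1 + 9×5 + 7×6 + 7×3 + 9×4 + 9×4 = 201
Alice: 7×3 + 7×5 + 9×6 + 7×3 + 7×4 + 9×3 + 9×2 = 204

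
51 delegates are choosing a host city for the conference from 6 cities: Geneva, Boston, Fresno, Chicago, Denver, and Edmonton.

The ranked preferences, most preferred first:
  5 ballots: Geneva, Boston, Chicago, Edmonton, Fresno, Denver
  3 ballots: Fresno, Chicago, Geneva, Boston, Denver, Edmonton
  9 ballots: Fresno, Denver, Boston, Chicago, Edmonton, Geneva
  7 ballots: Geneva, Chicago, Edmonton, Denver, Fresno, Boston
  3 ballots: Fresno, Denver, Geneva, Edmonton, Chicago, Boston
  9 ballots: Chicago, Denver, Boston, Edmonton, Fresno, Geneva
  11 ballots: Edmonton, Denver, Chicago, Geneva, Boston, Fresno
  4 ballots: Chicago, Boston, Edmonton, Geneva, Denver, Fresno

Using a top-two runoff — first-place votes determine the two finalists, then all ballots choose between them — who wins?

Round 1 first-place votes: Geneva 12, Boston 0, Fresno 15, Chicago 13, Denver 0, Edmonton 11. Fresno and Chicago advance.
Runoff: Fresno is ranked above Chicago on 15 ballots, Chicago above Fresno on 36.

Chicago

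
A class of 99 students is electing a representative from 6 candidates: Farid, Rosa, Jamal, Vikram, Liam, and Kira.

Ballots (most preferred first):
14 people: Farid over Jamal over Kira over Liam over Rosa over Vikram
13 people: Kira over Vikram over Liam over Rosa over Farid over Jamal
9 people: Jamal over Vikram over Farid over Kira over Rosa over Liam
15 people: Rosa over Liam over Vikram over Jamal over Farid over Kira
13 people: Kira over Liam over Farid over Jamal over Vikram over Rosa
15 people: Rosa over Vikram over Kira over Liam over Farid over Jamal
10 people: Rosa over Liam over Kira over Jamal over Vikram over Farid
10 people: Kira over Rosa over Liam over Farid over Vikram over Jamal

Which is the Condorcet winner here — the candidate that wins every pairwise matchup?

Kira vs Farid: 61–38
Kira vs Rosa: 59–40
Kira vs Jamal: 61–38
Kira vs Vikram: 60–39
Kira vs Liam: 74–25
Kira beats every other candidate.

Kira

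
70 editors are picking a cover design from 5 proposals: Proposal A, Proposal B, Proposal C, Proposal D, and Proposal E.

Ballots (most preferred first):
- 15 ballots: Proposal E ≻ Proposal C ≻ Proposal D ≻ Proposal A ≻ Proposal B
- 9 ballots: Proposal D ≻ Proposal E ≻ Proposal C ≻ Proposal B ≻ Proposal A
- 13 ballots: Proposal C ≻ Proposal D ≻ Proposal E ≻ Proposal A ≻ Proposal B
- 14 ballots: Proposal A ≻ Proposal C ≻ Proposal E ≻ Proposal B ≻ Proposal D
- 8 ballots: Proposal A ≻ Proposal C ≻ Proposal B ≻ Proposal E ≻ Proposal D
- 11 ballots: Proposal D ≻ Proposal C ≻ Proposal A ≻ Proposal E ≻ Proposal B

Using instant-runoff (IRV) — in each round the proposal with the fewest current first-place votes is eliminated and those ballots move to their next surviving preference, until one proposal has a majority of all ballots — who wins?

Round 1: Proposal A 22, Proposal B 0, Proposal C 13, Proposal D 20, Proposal E 15. Proposal B eliminated.
Round 2: Proposal A 22, Proposal C 13, Proposal D 20, Proposal E 15. Proposal C eliminated.
Round 3: Proposal A 22, Proposal D 33, Proposal E 15. Proposal E eliminated.
Round 4: Proposal A 22, Proposal D 48. Proposal D has a majority (≥36).

Proposal D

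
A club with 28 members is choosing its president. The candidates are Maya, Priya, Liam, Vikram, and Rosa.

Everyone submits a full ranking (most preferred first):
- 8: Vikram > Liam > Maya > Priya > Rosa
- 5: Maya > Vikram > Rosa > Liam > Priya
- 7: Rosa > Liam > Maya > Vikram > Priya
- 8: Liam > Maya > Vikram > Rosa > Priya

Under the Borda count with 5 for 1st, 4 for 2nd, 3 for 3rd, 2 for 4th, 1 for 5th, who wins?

Maya: 8×3 + 5×5 + 7×3 + 8×4 = 102
Priya: 8×2 + 5×1 + 7×1 + 8×1 = 36
Liam: 8×4 + 5×2 + 7×4 + 8×5 = 110
Vikram: 8×5 + 5×4 + 7×2 + 8×3 = 98
Rosa: 8×1 + 5×3 + 7×5 + 8×2 = 74

Liam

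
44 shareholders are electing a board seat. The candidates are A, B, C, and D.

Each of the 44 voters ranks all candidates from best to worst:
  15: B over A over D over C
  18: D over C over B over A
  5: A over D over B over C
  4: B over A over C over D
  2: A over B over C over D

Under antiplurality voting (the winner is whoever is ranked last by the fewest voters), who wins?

B

Last-place votes: A 18, B 0, C 20, D 6.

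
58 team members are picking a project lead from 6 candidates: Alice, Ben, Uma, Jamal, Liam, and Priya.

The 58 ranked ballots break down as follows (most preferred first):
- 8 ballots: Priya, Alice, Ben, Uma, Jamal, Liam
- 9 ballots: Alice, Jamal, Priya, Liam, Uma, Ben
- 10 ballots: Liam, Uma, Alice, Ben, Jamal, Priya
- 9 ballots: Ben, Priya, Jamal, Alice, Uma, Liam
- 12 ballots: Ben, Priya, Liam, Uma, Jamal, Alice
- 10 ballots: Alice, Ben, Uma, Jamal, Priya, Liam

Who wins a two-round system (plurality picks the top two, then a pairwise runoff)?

Alice

Round 1 first-place votes: Alice 19, Ben 21, Uma 0, Jamal 0, Liam 10, Priya 8. Ben and Alice advance.
Runoff: Ben is ranked above Alice on 21 ballots, Alice above Ben on 37.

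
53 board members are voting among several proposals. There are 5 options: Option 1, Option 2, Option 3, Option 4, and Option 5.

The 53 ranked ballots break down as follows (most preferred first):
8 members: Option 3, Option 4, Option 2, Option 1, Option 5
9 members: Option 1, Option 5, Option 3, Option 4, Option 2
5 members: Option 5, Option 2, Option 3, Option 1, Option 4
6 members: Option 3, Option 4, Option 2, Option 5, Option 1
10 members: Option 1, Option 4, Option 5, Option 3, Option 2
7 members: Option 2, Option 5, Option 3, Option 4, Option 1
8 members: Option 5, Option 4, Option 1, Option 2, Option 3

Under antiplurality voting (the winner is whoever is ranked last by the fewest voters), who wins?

Last-place votes: Option 1 13, Option 2 19, Option 3 8, Option 4 5, Option 5 8.

Option 4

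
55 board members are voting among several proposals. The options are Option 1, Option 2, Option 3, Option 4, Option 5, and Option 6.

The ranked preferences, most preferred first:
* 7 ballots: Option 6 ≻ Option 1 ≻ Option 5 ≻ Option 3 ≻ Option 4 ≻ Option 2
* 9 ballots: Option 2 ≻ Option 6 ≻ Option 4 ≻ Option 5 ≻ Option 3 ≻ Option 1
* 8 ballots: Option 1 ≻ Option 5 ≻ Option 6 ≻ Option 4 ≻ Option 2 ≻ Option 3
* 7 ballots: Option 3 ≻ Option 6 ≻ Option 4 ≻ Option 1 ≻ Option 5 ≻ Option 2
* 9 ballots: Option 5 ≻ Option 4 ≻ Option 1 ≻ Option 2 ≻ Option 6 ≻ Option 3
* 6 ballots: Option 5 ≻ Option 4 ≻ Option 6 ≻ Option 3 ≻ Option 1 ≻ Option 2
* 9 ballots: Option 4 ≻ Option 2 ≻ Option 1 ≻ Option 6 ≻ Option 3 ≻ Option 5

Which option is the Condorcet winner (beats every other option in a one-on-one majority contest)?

Option 6

Option 6 vs Option 1: 29–26
Option 6 vs Option 2: 28–27
Option 6 vs Option 3: 48–7
Option 6 vs Option 4: 31–24
Option 6 vs Option 5: 32–23
Option 6 beats every other option.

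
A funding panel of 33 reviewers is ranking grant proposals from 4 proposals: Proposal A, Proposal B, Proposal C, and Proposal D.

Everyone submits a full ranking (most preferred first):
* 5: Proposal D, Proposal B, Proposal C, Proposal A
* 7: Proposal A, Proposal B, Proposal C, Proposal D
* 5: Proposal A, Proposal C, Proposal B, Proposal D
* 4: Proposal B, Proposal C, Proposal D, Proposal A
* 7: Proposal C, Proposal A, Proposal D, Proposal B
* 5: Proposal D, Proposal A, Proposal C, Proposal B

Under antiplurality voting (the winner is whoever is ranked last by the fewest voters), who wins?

Last-place votes: Proposal A 9, Proposal B 12, Proposal C 0, Proposal D 12.

Proposal C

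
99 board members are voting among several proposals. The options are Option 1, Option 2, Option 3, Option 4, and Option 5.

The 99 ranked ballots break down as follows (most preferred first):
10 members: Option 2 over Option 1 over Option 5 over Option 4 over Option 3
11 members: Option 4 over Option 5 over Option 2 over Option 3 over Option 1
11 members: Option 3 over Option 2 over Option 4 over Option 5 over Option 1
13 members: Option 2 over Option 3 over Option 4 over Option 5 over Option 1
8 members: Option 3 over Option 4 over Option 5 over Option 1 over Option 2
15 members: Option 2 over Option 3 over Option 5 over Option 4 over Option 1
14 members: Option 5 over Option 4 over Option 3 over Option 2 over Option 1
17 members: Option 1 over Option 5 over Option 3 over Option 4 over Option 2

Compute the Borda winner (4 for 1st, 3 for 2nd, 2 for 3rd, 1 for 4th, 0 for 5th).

Option 3

Option 1: 10×3 + 11×0 + 11×0 + 13×0 + 8×1 + 15×0 + 14×0 + 17×4 = 106
Option 2: 10×4 + 11×2 + 11×3 + 13×4 + 8×0 + 15×4 + 14×1 + 17×0 = 221
Option 3: 10×0 + 11×1 + 11×4 + 13×3 + 8×4 + 15×3 + 14×2 + 17×2 = 233
Option 4: 10×1 + 11×4 + 11×2 + 13×2 + 8×3 + 15×1 + 14×3 + 17×1 = 200
Option 5: 10×2 + 11×3 + 11×1 + 13×1 + 8×2 + 15×2 + 14×4 + 17×3 = 230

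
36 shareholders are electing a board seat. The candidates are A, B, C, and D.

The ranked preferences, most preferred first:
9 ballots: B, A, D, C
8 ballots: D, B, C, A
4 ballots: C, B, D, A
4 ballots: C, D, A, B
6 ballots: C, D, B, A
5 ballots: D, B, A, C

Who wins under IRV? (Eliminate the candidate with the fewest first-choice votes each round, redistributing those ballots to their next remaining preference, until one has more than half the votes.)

Round 1: A 0, B 9, C 14, D 13. A eliminated.
Round 2: B 9, C 14, D 13. B eliminated.
Round 3: C 14, D 22. D has a majority (≥19).

D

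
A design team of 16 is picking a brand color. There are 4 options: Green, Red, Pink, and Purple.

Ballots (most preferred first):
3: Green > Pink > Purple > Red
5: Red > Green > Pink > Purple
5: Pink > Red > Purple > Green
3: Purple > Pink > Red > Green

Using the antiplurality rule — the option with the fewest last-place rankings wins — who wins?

Pink

Last-place votes: Green 8, Red 3, Pink 0, Purple 5.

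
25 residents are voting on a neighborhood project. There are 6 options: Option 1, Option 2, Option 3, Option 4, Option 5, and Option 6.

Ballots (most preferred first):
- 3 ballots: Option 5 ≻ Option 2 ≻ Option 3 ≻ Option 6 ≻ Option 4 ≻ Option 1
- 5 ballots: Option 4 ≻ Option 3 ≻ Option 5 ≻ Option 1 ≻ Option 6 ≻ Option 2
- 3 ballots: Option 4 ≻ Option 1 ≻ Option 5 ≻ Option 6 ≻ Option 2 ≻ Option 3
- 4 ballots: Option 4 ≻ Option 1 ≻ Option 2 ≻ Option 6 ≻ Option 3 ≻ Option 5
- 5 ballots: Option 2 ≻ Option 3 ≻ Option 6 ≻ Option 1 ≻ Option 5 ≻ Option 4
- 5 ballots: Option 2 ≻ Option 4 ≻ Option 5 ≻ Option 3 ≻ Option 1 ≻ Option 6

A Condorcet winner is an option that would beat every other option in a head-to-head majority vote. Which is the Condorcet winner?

Option 2 vs Option 1: 13–12
Option 2 vs Option 3: 20–5
Option 2 vs Option 4: 13–12
Option 2 vs Option 5: 14–11
Option 2 vs Option 6: 17–8
Option 2 beats every other option.

Option 2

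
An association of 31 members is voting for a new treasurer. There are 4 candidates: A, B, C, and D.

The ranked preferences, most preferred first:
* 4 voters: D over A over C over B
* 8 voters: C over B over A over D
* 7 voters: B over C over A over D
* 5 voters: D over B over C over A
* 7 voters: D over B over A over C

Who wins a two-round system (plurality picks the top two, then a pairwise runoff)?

Round 1 first-place votes: A 0, B 7, C 8, D 16. D and C advance.
Runoff: D is ranked above C on 16 ballots, C above D on 15.

D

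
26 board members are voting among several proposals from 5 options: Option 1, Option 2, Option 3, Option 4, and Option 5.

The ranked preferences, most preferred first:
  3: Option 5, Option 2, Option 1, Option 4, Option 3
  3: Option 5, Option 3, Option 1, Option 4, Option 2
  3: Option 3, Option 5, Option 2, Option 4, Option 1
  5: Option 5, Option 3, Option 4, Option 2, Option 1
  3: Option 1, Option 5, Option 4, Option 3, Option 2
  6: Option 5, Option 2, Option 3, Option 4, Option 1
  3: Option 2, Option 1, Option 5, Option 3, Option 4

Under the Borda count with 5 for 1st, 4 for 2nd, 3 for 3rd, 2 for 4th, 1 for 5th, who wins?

Option 5

Option 1: 3×3 + 3×3 + 3×1 + 5×1 + 3×5 + 6×1 + 3×4 = 59
Option 2: 3×4 + 3×1 + 3×3 + 5×2 + 3×1 + 6×4 + 3×5 = 76
Option 3: 3×1 + 3×4 + 3×5 + 5×4 + 3×2 + 6×3 + 3×2 = 80
Option 4: 3×2 + 3×2 + 3×2 + 5×3 + 3×3 + 6×2 + 3×1 = 57
Option 5: 3×5 + 3×5 + 3×4 + 5×5 + 3×4 + 6×5 + 3×3 = 118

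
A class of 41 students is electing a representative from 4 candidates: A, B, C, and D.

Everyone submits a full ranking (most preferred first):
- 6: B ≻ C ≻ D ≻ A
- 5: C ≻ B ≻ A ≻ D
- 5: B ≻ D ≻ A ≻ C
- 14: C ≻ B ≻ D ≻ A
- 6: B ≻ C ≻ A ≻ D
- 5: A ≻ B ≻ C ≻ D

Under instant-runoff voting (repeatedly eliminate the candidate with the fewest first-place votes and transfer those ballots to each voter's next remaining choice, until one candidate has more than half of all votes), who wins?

B

Round 1: A 5, B 17, C 19, D 0. D eliminated.
Round 2: A 5, B 17, C 19. A eliminated.
Round 3: B 22, C 19. B has a majority (≥21).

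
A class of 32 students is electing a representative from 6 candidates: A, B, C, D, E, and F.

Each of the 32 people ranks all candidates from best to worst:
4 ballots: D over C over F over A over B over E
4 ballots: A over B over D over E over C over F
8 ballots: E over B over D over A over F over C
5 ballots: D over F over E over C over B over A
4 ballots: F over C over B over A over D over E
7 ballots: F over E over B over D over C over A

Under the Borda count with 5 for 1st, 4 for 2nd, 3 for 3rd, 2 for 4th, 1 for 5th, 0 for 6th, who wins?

A: 4×2 + 4×5 + 8×2 + 5×0 + 4×2 + 7×0 = 52
B: 4×1 + 4×4 + 8×4 + 5×1 + 4×3 + 7×3 = 90
C: 4×4 + 4×1 + 8×0 + 5×2 + 4×4 + 7×1 = 53
D: 4×5 + 4×3 + 8×3 + 5×5 + 4×1 + 7×2 = 99
E: 4×0 + 4×2 + 8×5 + 5×3 + 4×0 + 7×4 = 91
F: 4×3 + 4×0 + 8×1 + 5×4 + 4×5 + 7×5 = 95

D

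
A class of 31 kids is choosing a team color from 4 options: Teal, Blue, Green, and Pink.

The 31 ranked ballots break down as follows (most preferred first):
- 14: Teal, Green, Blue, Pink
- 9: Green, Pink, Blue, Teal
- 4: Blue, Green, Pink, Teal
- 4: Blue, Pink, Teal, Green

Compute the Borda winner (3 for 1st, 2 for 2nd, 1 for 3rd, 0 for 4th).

Teal: 14×3 + 9×0 + 4×0 + 4×1 = 46
Blue: 14×1 + 9×1 + 4×3 + 4×3 = 47
Green: 14×2 + 9×3 + 4×2 + 4×0 = 63
Pink: 14×0 + 9×2 + 4×1 + 4×2 = 30

Green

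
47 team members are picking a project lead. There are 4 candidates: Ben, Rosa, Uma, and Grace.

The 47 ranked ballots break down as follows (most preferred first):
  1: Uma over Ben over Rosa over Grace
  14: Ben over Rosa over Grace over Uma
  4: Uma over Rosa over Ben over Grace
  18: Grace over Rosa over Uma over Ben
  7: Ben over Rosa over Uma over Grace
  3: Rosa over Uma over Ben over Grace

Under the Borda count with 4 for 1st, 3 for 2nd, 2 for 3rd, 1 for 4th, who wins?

Ben: 1×3 + 14×4 + 4×2 + 18×1 + 7×4 + 3×2 = 119
Rosa: 1×2 + 14×3 + 4×3 + 18×3 + 7×3 + 3×4 = 143
Uma: 1×4 + 14×1 + 4×4 + 18×2 + 7×2 + 3×3 = 93
Grace: 1×1 + 14×2 + 4×1 + 18×4 + 7×1 + 3×1 = 115

Rosa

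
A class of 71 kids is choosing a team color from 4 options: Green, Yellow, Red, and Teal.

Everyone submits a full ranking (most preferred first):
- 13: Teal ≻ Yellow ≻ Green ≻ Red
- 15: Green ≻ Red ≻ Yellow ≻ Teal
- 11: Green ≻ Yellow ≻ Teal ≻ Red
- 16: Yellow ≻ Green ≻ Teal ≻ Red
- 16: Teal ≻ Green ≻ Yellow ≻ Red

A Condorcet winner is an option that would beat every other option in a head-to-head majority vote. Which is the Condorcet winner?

Green

Green vs Yellow: 42–29
Green vs Red: 71–0
Green vs Teal: 42–29
Green beats every other option.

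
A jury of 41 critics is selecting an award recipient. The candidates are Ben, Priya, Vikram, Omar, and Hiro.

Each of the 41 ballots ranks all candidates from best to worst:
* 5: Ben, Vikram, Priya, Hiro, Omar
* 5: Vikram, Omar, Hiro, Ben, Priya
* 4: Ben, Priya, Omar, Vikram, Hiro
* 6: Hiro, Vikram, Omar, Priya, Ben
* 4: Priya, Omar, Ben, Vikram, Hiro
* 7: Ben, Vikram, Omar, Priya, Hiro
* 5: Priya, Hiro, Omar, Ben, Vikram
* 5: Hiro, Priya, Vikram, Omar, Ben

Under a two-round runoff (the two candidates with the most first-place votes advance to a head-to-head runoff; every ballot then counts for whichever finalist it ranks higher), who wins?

Round 1 first-place votes: Ben 16, Priya 9, Vikram 5, Omar 0, Hiro 11. Ben and Hiro advance.
Runoff: Ben is ranked above Hiro on 20 ballots, Hiro above Ben on 21.

Hiro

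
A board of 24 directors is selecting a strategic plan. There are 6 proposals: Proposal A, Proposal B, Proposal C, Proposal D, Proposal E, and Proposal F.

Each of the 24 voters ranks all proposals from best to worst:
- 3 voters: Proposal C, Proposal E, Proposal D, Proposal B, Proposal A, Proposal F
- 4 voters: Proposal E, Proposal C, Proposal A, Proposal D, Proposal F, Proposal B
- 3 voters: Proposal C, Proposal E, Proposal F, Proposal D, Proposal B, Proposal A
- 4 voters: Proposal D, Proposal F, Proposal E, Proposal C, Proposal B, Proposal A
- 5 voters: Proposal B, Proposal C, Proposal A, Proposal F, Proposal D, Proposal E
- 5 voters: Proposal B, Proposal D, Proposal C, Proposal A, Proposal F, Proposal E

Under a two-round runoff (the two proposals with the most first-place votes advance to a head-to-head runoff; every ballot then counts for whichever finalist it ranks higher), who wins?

Round 1 first-place votes: Proposal A 0, Proposal B 10, Proposal C 6, Proposal D 4, Proposal E 4, Proposal F 0. Proposal B and Proposal C advance.
Runoff: Proposal B is ranked above Proposal C on 10 ballots, Proposal C above Proposal B on 14.

Proposal C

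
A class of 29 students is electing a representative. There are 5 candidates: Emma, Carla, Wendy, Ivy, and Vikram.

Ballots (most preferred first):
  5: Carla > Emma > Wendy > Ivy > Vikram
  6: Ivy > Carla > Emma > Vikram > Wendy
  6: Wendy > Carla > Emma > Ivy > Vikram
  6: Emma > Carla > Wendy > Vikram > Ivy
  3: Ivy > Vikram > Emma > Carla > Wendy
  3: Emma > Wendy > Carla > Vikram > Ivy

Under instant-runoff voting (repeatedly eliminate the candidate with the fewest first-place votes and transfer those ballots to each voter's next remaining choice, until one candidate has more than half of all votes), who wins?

Emma

Round 1: Emma 9, Carla 5, Wendy 6, Ivy 9, Vikram 0. Vikram eliminated.
Round 2: Emma 9, Carla 5, Wendy 6, Ivy 9. Carla eliminated.
Round 3: Emma 14, Wendy 6, Ivy 9. Wendy eliminated.
Round 4: Emma 20, Ivy 9. Emma has a majority (≥15).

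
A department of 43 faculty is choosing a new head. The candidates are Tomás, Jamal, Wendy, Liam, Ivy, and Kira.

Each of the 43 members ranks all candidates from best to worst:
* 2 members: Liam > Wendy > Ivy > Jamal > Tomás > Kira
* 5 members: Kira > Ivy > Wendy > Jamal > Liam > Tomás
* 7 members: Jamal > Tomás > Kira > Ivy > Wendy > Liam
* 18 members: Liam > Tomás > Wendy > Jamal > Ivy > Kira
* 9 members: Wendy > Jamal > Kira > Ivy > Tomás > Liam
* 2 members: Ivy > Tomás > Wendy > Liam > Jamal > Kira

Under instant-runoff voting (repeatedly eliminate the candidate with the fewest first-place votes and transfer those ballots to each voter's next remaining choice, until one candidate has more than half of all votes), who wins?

Wendy

Round 1: Tomás 0, Jamal 7, Wendy 9, Liam 20, Ivy 2, Kira 5. Tomás eliminated.
Round 2: Jamal 7, Wendy 9, Liam 20, Ivy 2, Kira 5. Ivy eliminated.
Round 3: Jamal 7, Wendy 11, Liam 20, Kira 5. Kira eliminated.
Round 4: Jamal 7, Wendy 16, Liam 20. Jamal eliminated.
Round 5: Wendy 23, Liam 20. Wendy has a majority (≥22).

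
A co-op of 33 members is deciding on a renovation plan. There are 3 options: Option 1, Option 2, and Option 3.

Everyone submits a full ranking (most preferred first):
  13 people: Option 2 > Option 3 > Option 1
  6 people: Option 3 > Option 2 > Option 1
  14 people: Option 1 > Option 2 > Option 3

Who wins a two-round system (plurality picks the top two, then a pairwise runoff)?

Option 2

Round 1 first-place votes: Option 1 14, Option 2 13, Option 3 6. Option 1 and Option 2 advance.
Runoff: Option 1 is ranked above Option 2 on 14 ballots, Option 2 above Option 1 on 19.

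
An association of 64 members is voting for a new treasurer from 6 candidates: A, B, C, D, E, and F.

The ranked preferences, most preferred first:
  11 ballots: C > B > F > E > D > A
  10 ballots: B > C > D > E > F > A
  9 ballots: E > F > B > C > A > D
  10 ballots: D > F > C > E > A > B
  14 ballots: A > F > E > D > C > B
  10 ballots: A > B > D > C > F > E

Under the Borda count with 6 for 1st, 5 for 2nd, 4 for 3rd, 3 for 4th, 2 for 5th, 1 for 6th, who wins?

F

A: 11×1 + 10×1 + 9×2 + 10×2 + 14×6 + 10×6 = 203
B: 11×5 + 10×6 + 9×4 + 10×1 + 14×1 + 10×5 = 225
C: 11×6 + 10×5 + 9×3 + 10×4 + 14×2 + 10×3 = 241
D: 11×2 + 10×4 + 9×1 + 10×6 + 14×3 + 10×4 = 213
E: 11×3 + 10×3 + 9×6 + 10×3 + 14×4 + 10×1 = 213
F: 11×4 + 10×2 + 9×5 + 10×5 + 14×5 + 10×2 = 249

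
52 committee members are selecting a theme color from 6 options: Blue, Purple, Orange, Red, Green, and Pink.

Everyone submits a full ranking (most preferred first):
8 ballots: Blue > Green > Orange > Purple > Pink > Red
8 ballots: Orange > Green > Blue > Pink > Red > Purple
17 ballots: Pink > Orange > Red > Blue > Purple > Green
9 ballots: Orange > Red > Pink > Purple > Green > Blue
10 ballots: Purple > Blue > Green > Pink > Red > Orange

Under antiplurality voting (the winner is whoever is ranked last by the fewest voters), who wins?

Last-place votes: Blue 9, Purple 8, Orange 10, Red 8, Green 17, Pink 0.

Pink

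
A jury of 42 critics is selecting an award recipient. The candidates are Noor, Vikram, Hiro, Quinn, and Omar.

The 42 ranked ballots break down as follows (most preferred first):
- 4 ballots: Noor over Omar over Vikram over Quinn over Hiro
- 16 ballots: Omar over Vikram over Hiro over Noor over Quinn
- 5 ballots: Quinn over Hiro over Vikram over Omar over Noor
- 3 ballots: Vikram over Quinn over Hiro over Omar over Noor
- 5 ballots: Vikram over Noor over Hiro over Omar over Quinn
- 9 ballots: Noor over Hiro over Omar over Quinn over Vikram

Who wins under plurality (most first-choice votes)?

Omar

First-place votes: Noor 13, Vikram 8, Hiro 0, Quinn 5, Omar 16.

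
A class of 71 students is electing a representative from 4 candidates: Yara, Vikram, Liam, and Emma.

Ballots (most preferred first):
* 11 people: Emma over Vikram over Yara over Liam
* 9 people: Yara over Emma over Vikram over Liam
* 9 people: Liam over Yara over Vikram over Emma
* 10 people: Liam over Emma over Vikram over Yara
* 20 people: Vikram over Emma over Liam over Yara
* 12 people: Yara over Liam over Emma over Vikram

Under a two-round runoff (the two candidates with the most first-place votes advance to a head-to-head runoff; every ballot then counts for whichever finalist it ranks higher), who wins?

Round 1 first-place votes: Yara 21, Vikram 20, Liam 19, Emma 11. Yara and Vikram advance.
Runoff: Yara is ranked above Vikram on 30 ballots, Vikram above Yara on 41.

Vikram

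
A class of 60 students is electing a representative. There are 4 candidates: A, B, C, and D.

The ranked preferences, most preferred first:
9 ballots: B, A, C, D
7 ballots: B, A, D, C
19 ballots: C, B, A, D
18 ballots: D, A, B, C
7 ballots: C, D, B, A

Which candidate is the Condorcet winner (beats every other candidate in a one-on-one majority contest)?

B vs A: 42–18
B vs C: 34–26
B vs D: 35–25
B beats every other candidate.

B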